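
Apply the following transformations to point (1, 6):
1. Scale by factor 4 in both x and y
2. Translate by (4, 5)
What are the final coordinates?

Step 1: Scale (1, 6) by 4 → (4, 24)
Step 2: Translate by (4, 5) → (8, 29)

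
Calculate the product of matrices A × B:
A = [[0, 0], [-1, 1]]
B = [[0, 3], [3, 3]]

Matrix multiplication:
C[0][0] = 0×0 + 0×3 = 0
C[0][1] = 0×3 + 0×3 = 0
C[1][0] = -1×0 + 1×3 = 3
C[1][1] = -1×3 + 1×3 = 0
Result: [[0, 0], [3, 0]]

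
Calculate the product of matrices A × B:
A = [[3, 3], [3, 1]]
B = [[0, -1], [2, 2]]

Matrix multiplication:
C[0][0] = 3×0 + 3×2 = 6
C[0][1] = 3×-1 + 3×2 = 3
C[1][0] = 3×0 + 1×2 = 2
C[1][1] = 3×-1 + 1×2 = -1
Result: [[6, 3], [2, -1]]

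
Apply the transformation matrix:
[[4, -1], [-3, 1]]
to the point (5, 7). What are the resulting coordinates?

Matrix multiplication:
[[4, -1], [-3, 1]] × [5, 7]ᵀ
= [(4)(5) + (-1)(7), (-3)(5) + (1)(7)]ᵀ
= [13, -8]ᵀ
Result: (13, -8)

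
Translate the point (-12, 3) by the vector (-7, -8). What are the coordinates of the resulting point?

Translation by (-7, -8) (homogeneous matrix [[1, 0, -7], [0, 1, -8], [0, 0, 1]]):
x' = -12 + -7 = -19
y' = 3 + -8 = -5
Result: (-19, -5)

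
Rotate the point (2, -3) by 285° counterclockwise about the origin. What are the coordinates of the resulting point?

Rotation matrix for 285°: [[cos 285°, -sin 285°], [sin 285°, cos 285°]] ≈ [[0.258819, 0.965926], [-0.965926, 0.258819]]
[[0.258819, 0.965926], [-0.965926, 0.258819]] × [2, -3]ᵀ ≈ [-2.3801, -2.7083]ᵀ
Result: (-2.3801, -2.7083)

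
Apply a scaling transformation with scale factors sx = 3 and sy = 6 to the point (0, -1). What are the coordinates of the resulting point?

Scaling matrix:
[[3, 0], [0, 6]]
Result: (0 × 3, -1 × 6) = (0, -6)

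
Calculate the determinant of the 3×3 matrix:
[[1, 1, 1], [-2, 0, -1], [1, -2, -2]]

Expansion along first row:
det = 1·det([[0,-1],[-2,-2]]) - 1·det([[-2,-1],[1,-2]]) + 1·det([[-2,0],[1,-2]])
    = 1·(0·-2 - -1·-2) - 1·(-2·-2 - -1·1) + 1·(-2·-2 - 0·1)
    = 1·-2 - 1·5 + 1·4
    = -2 + -5 + 4 = -3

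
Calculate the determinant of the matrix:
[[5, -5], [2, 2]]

For a 2×2 matrix [[a, b], [c, d]], det = ad - bc
det = (5)(2) - (-5)(2) = 10 - -10 = 20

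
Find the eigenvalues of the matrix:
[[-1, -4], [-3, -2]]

Characteristic equation: det(A - λI) = 0
λ² - (trace)λ + (det) = 0
trace = -1 + -2 = -3, det = (-1)(-2) - (-4)(-3) = -10
λ² - (-3)λ + (-10) = 0
λ = (-3 ± √((-3)² - 4·(-10))) / 2 = (-3 ± √49) / 2
Solving: λ = -5, 2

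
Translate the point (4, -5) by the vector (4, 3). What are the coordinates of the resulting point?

Translation by (4, 3) (homogeneous matrix [[1, 0, 4], [0, 1, 3], [0, 0, 1]]):
x' = 4 + 4 = 8
y' = -5 + 3 = -2
Result: (8, -2)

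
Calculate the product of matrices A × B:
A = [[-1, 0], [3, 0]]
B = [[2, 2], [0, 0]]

Matrix multiplication:
C[0][0] = -1×2 + 0×0 = -2
C[0][1] = -1×2 + 0×0 = -2
C[1][0] = 3×2 + 0×0 = 6
C[1][1] = 3×2 + 0×0 = 6
Result: [[-2, -2], [6, 6]]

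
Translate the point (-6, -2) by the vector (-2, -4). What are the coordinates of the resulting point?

Translation by (-2, -4) (homogeneous matrix [[1, 0, -2], [0, 1, -4], [0, 0, 1]]):
x' = -6 + -2 = -8
y' = -2 + -4 = -6
Result: (-8, -6)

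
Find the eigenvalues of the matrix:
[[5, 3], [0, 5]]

Characteristic equation: det(A - λI) = 0
λ² - (trace)λ + (det) = 0
trace = 5 + 5 = 10, det = (5)(5) - (3)(0) = 25
λ² - (10)λ + (25) = 0
λ = (10 ± √((10)² - 4·(25))) / 2 = (10 ± √0) / 2
Solving: λ = 5, 5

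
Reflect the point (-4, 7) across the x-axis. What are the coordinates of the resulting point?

Reflection across x-axis: (-4, 7) → (-4, -7)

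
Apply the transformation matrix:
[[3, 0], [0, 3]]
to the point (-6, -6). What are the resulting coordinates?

Matrix multiplication:
[[3, 0], [0, 3]] × [-6, -6]ᵀ
= [(3)(-6) + (0)(-6), (0)(-6) + (3)(-6)]ᵀ
= [-18, -18]ᵀ
Result: (-18, -18)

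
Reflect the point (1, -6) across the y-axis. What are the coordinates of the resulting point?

Reflection across y-axis: (1, -6) → (-1, -6)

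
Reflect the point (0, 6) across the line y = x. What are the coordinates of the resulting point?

Reflection across line y = x: (0, 6) → (6, 0)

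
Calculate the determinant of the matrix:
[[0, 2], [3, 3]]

For a 2×2 matrix [[a, b], [c, d]], det = ad - bc
det = (0)(3) - (2)(3) = 0 - 6 = -6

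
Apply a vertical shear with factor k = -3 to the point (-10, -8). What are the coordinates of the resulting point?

Shear matrix for vertical shear with factor k = -3:
[[1, 0], [-3, 1]]
Result: (-10, -8) → (-10, 22)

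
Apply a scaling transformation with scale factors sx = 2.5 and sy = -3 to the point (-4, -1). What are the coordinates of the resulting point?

Scaling matrix:
[[2.50, 0], [0, -3]]
Result: (-4 × 2.5, -1 × -3) = (-10, 3)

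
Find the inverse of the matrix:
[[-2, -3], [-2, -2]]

For [[a,b],[c,d]], inverse = (1/det)·[[d,-b],[-c,a]]
det = (-2)(-2) - (-3)(-2) = 4 - 6 = -2
Inverse = (1/-2)·[[-2, 3], [2, -2]]
= [[1, -3/2], [-1, 1]]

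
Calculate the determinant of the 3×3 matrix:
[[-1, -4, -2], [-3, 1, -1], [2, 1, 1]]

Expansion along first row:
det = -1·det([[1,-1],[1,1]]) - -4·det([[-3,-1],[2,1]]) + -2·det([[-3,1],[2,1]])
    = -1·(1·1 - -1·1) - -4·(-3·1 - -1·2) + -2·(-3·1 - 1·2)
    = -1·2 - -4·-1 + -2·-5
    = -2 + -4 + 10 = 4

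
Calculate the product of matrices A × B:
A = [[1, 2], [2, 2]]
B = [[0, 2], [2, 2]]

Matrix multiplication:
C[0][0] = 1×0 + 2×2 = 4
C[0][1] = 1×2 + 2×2 = 6
C[1][0] = 2×0 + 2×2 = 4
C[1][1] = 2×2 + 2×2 = 8
Result: [[4, 6], [4, 8]]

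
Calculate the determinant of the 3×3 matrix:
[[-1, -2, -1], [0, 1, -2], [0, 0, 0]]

Expansion along first row:
det = -1·det([[1,-2],[0,0]]) - -2·det([[0,-2],[0,0]]) + -1·det([[0,1],[0,0]])
    = -1·(1·0 - -2·0) - -2·(0·0 - -2·0) + -1·(0·0 - 1·0)
    = -1·0 - -2·0 + -1·0
    = 0 + 0 + 0 = 0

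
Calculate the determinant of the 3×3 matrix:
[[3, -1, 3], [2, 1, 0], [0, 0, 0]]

Expansion along first row:
det = 3·det([[1,0],[0,0]]) - -1·det([[2,0],[0,0]]) + 3·det([[2,1],[0,0]])
    = 3·(1·0 - 0·0) - -1·(2·0 - 0·0) + 3·(2·0 - 1·0)
    = 3·0 - -1·0 + 3·0
    = 0 + 0 + 0 = 0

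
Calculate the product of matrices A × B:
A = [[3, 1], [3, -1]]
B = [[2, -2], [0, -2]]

Matrix multiplication:
C[0][0] = 3×2 + 1×0 = 6
C[0][1] = 3×-2 + 1×-2 = -8
C[1][0] = 3×2 + -1×0 = 6
C[1][1] = 3×-2 + -1×-2 = -4
Result: [[6, -8], [6, -4]]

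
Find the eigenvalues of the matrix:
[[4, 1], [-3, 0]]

Characteristic equation: det(A - λI) = 0
λ² - (trace)λ + (det) = 0
trace = 4 + 0 = 4, det = (4)(0) - (1)(-3) = 3
λ² - (4)λ + (3) = 0
λ = (4 ± √((4)² - 4·(3))) / 2 = (4 ± √4) / 2
Solving: λ = 1, 3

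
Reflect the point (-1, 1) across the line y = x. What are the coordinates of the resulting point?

Reflection across line y = x: (-1, 1) → (1, -1)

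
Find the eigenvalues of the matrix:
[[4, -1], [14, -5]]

Characteristic equation: det(A - λI) = 0
λ² - (trace)λ + (det) = 0
trace = 4 + -5 = -1, det = (4)(-5) - (-1)(14) = -6
λ² - (-1)λ + (-6) = 0
λ = (-1 ± √((-1)² - 4·(-6))) / 2 = (-1 ± √25) / 2
Solving: λ = -3, 2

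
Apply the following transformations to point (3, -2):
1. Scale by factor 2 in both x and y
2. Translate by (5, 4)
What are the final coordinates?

Step 1: Scale (3, -2) by 2 → (6, -4)
Step 2: Translate by (5, 4) → (11, 0)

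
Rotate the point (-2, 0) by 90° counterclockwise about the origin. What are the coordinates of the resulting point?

Rotation matrix for 90°: [[cos 90°, -sin 90°], [sin 90°, cos 90°]] = [[0, -1], [1, 0]]
[[0, -1], [1, 0]] × [-2, 0]ᵀ = [0, -2]ᵀ
Result: (0, -2)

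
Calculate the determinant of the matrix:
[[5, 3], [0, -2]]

For a 2×2 matrix [[a, b], [c, d]], det = ad - bc
det = (5)(-2) - (3)(0) = -10 - 0 = -10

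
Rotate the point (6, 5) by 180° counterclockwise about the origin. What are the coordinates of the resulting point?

Rotation matrix for 180°: [[cos 180°, -sin 180°], [sin 180°, cos 180°]] = [[-1, 0], [0, -1]]
[[-1, 0], [0, -1]] × [6, 5]ᵀ = [-6, -5]ᵀ
Result: (-6, -5)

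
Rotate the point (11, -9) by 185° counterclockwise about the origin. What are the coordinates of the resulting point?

Rotation matrix for 185°: [[cos 185°, -sin 185°], [sin 185°, cos 185°]] ≈ [[-0.996195, 0.087156], [-0.087156, -0.996195]]
[[-0.996195, 0.087156], [-0.087156, -0.996195]] × [11, -9]ᵀ ≈ [-11.7425, 8.0070]ᵀ
Result: (-11.7425, 8.0070)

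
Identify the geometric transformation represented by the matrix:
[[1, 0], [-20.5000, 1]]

This matrix represents: vertical shear with factor -20.5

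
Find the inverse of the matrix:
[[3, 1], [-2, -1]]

For [[a,b],[c,d]], inverse = (1/det)·[[d,-b],[-c,a]]
det = (3)(-1) - (1)(-2) = -3 - -2 = -1
Inverse = (1/-1)·[[-1, -1], [2, 3]]
= [[1, 1], [-2, -3]]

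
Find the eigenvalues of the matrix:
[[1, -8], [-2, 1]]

Characteristic equation: det(A - λI) = 0
λ² - (trace)λ + (det) = 0
trace = 1 + 1 = 2, det = (1)(1) - (-8)(-2) = -15
λ² - (2)λ + (-15) = 0
λ = (2 ± √((2)² - 4·(-15))) / 2 = (2 ± √64) / 2
Solving: λ = -3, 5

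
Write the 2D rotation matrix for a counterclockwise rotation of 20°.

Rotation matrix formula: [[cos θ, -sin θ], [sin θ, cos θ]]
For θ = 20°:
cos(20°) = 0.9397
sin(20°) = 0.3420
Result: [[0.9397, -0.3420], [0.3420, 0.9397]]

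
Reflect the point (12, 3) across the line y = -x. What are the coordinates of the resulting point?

Reflection across line y = -x: (12, 3) → (-3, -12)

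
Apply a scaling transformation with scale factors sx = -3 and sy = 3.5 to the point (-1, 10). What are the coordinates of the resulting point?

Scaling matrix:
[[-3, 0], [0, 3.50]]
Result: (-1 × -3, 10 × 3.5) = (3, 35)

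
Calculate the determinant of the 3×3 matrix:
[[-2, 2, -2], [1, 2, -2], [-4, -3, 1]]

Expansion along first row:
det = -2·det([[2,-2],[-3,1]]) - 2·det([[1,-2],[-4,1]]) + -2·det([[1,2],[-4,-3]])
    = -2·(2·1 - -2·-3) - 2·(1·1 - -2·-4) + -2·(1·-3 - 2·-4)
    = -2·-4 - 2·-7 + -2·5
    = 8 + 14 + -10 = 12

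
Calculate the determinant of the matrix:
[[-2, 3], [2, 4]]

For a 2×2 matrix [[a, b], [c, d]], det = ad - bc
det = (-2)(4) - (3)(2) = -8 - 6 = -14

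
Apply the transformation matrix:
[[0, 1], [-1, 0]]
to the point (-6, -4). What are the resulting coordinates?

Matrix multiplication:
[[0, 1], [-1, 0]] × [-6, -4]ᵀ
= [(0)(-6) + (1)(-4), (-1)(-6) + (0)(-4)]ᵀ
= [-4, 6]ᵀ
Result: (-4, 6)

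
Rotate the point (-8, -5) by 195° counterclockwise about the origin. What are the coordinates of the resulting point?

Rotation matrix for 195°: [[cos 195°, -sin 195°], [sin 195°, cos 195°]] ≈ [[-0.965926, 0.258819], [-0.258819, -0.965926]]
[[-0.965926, 0.258819], [-0.258819, -0.965926]] × [-8, -5]ᵀ ≈ [6.4333, 6.9002]ᵀ
Result: (6.4333, 6.9002)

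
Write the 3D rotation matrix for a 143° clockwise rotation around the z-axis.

Rotation matrix for clockwise 143° around z-axis:
A clockwise rotation by 143° is a counterclockwise rotation by -143°.
cos(-143°) = -0.7986, sin(-143°) = -0.6018
Result: [[-0.7986, 0.6018, 0], [-0.6018, -0.7986, 0], [0, 0, 1]]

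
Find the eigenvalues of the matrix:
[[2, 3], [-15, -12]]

Characteristic equation: det(A - λI) = 0
λ² - (trace)λ + (det) = 0
trace = 2 + -12 = -10, det = (2)(-12) - (3)(-15) = 21
λ² - (-10)λ + (21) = 0
λ = (-10 ± √((-10)² - 4·(21))) / 2 = (-10 ± √16) / 2
Solving: λ = -7, -3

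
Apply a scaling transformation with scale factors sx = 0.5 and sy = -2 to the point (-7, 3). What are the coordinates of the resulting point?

Scaling matrix:
[[0.50, 0], [0, -2]]
Result: (-7 × 0.5, 3 × -2) = (-3.5, -6)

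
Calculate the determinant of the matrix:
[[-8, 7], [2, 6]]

For a 2×2 matrix [[a, b], [c, d]], det = ad - bc
det = (-8)(6) - (7)(2) = -48 - 14 = -62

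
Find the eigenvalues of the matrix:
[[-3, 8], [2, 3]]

Characteristic equation: det(A - λI) = 0
λ² - (trace)λ + (det) = 0
trace = -3 + 3 = 0, det = (-3)(3) - (8)(2) = -25
λ² - (0)λ + (-25) = 0
λ = (0 ± √((0)² - 4·(-25))) / 2 = (0 ± √100) / 2
Solving: λ = -5, 5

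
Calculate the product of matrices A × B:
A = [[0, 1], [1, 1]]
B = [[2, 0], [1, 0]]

Matrix multiplication:
C[0][0] = 0×2 + 1×1 = 1
C[0][1] = 0×0 + 1×0 = 0
C[1][0] = 1×2 + 1×1 = 3
C[1][1] = 1×0 + 1×0 = 0
Result: [[1, 0], [3, 0]]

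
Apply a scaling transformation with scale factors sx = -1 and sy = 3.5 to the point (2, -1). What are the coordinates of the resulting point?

Scaling matrix:
[[-1, 0], [0, 3.50]]
Result: (2 × -1, -1 × 3.5) = (-2, -3.5)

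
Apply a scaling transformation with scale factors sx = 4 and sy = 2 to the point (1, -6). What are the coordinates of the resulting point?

Scaling matrix:
[[4, 0], [0, 2]]
Result: (1 × 4, -6 × 2) = (4, -12)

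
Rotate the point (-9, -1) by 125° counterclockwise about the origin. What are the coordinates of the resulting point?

Rotation matrix for 125°: [[cos 125°, -sin 125°], [sin 125°, cos 125°]] ≈ [[-0.573576, -0.819152], [0.819152, -0.573576]]
[[-0.573576, -0.819152], [0.819152, -0.573576]] × [-9, -1]ᵀ ≈ [5.9813, -6.7988]ᵀ
Result: (5.9813, -6.7988)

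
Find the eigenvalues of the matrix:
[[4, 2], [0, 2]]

Characteristic equation: det(A - λI) = 0
λ² - (trace)λ + (det) = 0
trace = 4 + 2 = 6, det = (4)(2) - (2)(0) = 8
λ² - (6)λ + (8) = 0
λ = (6 ± √((6)² - 4·(8))) / 2 = (6 ± √4) / 2
Solving: λ = 2, 4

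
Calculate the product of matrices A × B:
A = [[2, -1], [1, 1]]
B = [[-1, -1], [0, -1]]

Matrix multiplication:
C[0][0] = 2×-1 + -1×0 = -2
C[0][1] = 2×-1 + -1×-1 = -1
C[1][0] = 1×-1 + 1×0 = -1
C[1][1] = 1×-1 + 1×-1 = -2
Result: [[-2, -1], [-1, -2]]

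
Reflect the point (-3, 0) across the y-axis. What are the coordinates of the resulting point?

Reflection across y-axis: (-3, 0) → (3, 0)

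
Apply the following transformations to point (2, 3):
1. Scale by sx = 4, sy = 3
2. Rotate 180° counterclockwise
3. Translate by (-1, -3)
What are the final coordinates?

Step 1: Scale → (8, 9)
Step 2: Rotate 180° → (-8, -9)
Step 3: Translate → (-9, -12)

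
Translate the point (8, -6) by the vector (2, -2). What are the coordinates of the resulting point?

Translation by (2, -2) (homogeneous matrix [[1, 0, 2], [0, 1, -2], [0, 0, 1]]):
x' = 8 + 2 = 10
y' = -6 + -2 = -8
Result: (10, -8)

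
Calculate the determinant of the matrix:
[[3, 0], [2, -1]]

For a 2×2 matrix [[a, b], [c, d]], det = ad - bc
det = (3)(-1) - (0)(2) = -3 - 0 = -3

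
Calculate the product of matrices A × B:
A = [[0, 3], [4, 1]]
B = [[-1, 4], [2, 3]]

Matrix multiplication:
C[0][0] = 0×-1 + 3×2 = 6
C[0][1] = 0×4 + 3×3 = 9
C[1][0] = 4×-1 + 1×2 = -2
C[1][1] = 4×4 + 1×3 = 19
Result: [[6, 9], [-2, 19]]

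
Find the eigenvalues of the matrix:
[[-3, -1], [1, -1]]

Characteristic equation: det(A - λI) = 0
λ² - (trace)λ + (det) = 0
trace = -3 + -1 = -4, det = (-3)(-1) - (-1)(1) = 4
λ² - (-4)λ + (4) = 0
λ = (-4 ± √((-4)² - 4·(4))) / 2 = (-4 ± √0) / 2
Solving: λ = -2, -2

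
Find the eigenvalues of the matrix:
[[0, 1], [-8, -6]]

Characteristic equation: det(A - λI) = 0
λ² - (trace)λ + (det) = 0
trace = 0 + -6 = -6, det = (0)(-6) - (1)(-8) = 8
λ² - (-6)λ + (8) = 0
λ = (-6 ± √((-6)² - 4·(8))) / 2 = (-6 ± √4) / 2
Solving: λ = -4, -2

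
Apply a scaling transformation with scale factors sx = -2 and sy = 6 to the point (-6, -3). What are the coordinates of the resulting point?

Scaling matrix:
[[-2, 0], [0, 6]]
Result: (-6 × -2, -3 × 6) = (12, -18)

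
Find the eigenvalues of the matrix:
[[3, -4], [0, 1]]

Characteristic equation: det(A - λI) = 0
λ² - (trace)λ + (det) = 0
trace = 3 + 1 = 4, det = (3)(1) - (-4)(0) = 3
λ² - (4)λ + (3) = 0
λ = (4 ± √((4)² - 4·(3))) / 2 = (4 ± √4) / 2
Solving: λ = 1, 3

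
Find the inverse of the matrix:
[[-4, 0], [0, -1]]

For [[a,b],[c,d]], inverse = (1/det)·[[d,-b],[-c,a]]
det = (-4)(-1) - (0)(0) = 4 - 0 = 4
Inverse = (1/4)·[[-1, 0], [0, -4]]
= [[-1/4, 0], [0, -1]]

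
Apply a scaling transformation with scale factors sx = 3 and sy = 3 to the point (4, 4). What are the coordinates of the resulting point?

Scaling matrix:
[[3, 0], [0, 3]]
Result: (4 × 3, 4 × 3) = (12, 12)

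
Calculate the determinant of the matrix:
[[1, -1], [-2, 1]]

For a 2×2 matrix [[a, b], [c, d]], det = ad - bc
det = (1)(1) - (-1)(-2) = 1 - 2 = -1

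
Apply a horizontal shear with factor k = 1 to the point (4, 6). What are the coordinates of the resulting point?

Shear matrix for horizontal shear with factor k = 1:
[[1, 1], [0, 1]]
Result: (4, 6) → (10, 6)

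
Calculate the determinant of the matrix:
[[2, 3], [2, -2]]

For a 2×2 matrix [[a, b], [c, d]], det = ad - bc
det = (2)(-2) - (3)(2) = -4 - 6 = -10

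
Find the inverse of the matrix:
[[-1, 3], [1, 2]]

For [[a,b],[c,d]], inverse = (1/det)·[[d,-b],[-c,a]]
det = (-1)(2) - (3)(1) = -2 - 3 = -5
Inverse = (1/-5)·[[2, -3], [-1, -1]]
= [[-2/5, 3/5], [1/5, 1/5]]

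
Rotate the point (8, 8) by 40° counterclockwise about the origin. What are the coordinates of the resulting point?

Rotation matrix for 40°: [[cos 40°, -sin 40°], [sin 40°, cos 40°]] ≈ [[0.766044, -0.642788], [0.642788, 0.766044]]
[[0.766044, -0.642788], [0.642788, 0.766044]] × [8, 8]ᵀ ≈ [0.9861, 11.2707]ᵀ
Result: (0.9861, 11.2707)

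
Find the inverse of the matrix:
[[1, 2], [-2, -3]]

For [[a,b],[c,d]], inverse = (1/det)·[[d,-b],[-c,a]]
det = (1)(-3) - (2)(-2) = -3 - -4 = 1
Inverse = [[-3, -2], [2, 1]]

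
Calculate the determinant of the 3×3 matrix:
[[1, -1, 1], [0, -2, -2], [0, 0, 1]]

Expansion along first row:
det = 1·det([[-2,-2],[0,1]]) - -1·det([[0,-2],[0,1]]) + 1·det([[0,-2],[0,0]])
    = 1·(-2·1 - -2·0) - -1·(0·1 - -2·0) + 1·(0·0 - -2·0)
    = 1·-2 - -1·0 + 1·0
    = -2 + 0 + 0 = -2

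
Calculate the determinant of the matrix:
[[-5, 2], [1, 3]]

For a 2×2 matrix [[a, b], [c, d]], det = ad - bc
det = (-5)(3) - (2)(1) = -15 - 2 = -17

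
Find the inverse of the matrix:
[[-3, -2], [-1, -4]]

For [[a,b],[c,d]], inverse = (1/det)·[[d,-b],[-c,a]]
det = (-3)(-4) - (-2)(-1) = 12 - 2 = 10
Inverse = (1/10)·[[-4, 2], [1, -3]]
= [[-2/5, 1/5], [1/10, -3/10]]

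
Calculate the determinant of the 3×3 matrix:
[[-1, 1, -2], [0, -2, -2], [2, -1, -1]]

Expansion along first row:
det = -1·det([[-2,-2],[-1,-1]]) - 1·det([[0,-2],[2,-1]]) + -2·det([[0,-2],[2,-1]])
    = -1·(-2·-1 - -2·-1) - 1·(0·-1 - -2·2) + -2·(0·-1 - -2·2)
    = -1·0 - 1·4 + -2·4
    = 0 + -4 + -8 = -12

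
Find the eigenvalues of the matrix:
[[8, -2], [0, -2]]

Characteristic equation: det(A - λI) = 0
λ² - (trace)λ + (det) = 0
trace = 8 + -2 = 6, det = (8)(-2) - (-2)(0) = -16
λ² - (6)λ + (-16) = 0
λ = (6 ± √((6)² - 4·(-16))) / 2 = (6 ± √100) / 2
Solving: λ = -2, 8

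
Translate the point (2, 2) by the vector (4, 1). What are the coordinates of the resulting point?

Translation by (4, 1) (homogeneous matrix [[1, 0, 4], [0, 1, 1], [0, 0, 1]]):
x' = 2 + 4 = 6
y' = 2 + 1 = 3
Result: (6, 3)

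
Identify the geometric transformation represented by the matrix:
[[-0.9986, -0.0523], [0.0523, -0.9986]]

This matrix represents: rotation by 177° counterclockwise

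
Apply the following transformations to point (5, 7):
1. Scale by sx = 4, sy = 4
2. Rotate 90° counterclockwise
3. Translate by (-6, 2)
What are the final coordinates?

Step 1: Scale → (20, 28)
Step 2: Rotate 90° → (-28, 20)
Step 3: Translate → (-34, 22)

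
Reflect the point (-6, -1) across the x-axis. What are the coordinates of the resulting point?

Reflection across x-axis: (-6, -1) → (-6, 1)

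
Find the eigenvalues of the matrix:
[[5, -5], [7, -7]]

Characteristic equation: det(A - λI) = 0
λ² - (trace)λ + (det) = 0
trace = 5 + -7 = -2, det = (5)(-7) - (-5)(7) = 0
λ² - (-2)λ + (0) = 0
λ = (-2 ± √((-2)² - 4·(0))) / 2 = (-2 ± √4) / 2
Solving: λ = -2, 0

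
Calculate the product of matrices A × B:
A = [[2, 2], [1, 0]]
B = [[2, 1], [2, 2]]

Matrix multiplication:
C[0][0] = 2×2 + 2×2 = 8
C[0][1] = 2×1 + 2×2 = 6
C[1][0] = 1×2 + 0×2 = 2
C[1][1] = 1×1 + 0×2 = 1
Result: [[8, 6], [2, 1]]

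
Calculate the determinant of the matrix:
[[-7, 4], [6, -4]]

For a 2×2 matrix [[a, b], [c, d]], det = ad - bc
det = (-7)(-4) - (4)(6) = 28 - 24 = 4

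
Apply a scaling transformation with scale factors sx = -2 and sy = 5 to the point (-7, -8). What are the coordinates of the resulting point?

Scaling matrix:
[[-2, 0], [0, 5]]
Result: (-7 × -2, -8 × 5) = (14, -40)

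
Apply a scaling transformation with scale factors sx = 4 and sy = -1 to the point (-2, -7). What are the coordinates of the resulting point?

Scaling matrix:
[[4, 0], [0, -1]]
Result: (-2 × 4, -7 × -1) = (-8, 7)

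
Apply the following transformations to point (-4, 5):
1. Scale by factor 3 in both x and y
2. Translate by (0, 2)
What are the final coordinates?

Step 1: Scale (-4, 5) by 3 → (-12, 15)
Step 2: Translate by (0, 2) → (-12, 17)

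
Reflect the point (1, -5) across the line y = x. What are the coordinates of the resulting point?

Reflection across line y = x: (1, -5) → (-5, 1)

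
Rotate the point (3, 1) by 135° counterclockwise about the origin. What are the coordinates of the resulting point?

Rotation matrix for 135°: [[cos 135°, -sin 135°], [sin 135°, cos 135°]] ≈ [[-0.707107, -0.707107], [0.707107, -0.707107]]
[[-0.707107, -0.707107], [0.707107, -0.707107]] × [3, 1]ᵀ ≈ [-2.8284, 1.4142]ᵀ
Result: (-2.8284, 1.4142)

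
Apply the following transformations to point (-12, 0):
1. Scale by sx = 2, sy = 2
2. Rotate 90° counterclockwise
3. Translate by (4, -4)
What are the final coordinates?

Step 1: Scale → (-24, 0)
Step 2: Rotate 90° → (0, -24)
Step 3: Translate → (4, -28)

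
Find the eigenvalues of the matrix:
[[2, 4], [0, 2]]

Characteristic equation: det(A - λI) = 0
λ² - (trace)λ + (det) = 0
trace = 2 + 2 = 4, det = (2)(2) - (4)(0) = 4
λ² - (4)λ + (4) = 0
λ = (4 ± √((4)² - 4·(4))) / 2 = (4 ± √0) / 2
Solving: λ = 2, 2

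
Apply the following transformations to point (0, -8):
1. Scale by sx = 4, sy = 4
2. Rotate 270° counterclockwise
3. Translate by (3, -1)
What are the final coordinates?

Step 1: Scale → (0, -32)
Step 2: Rotate 270° → (-32, 0)
Step 3: Translate → (-29, -1)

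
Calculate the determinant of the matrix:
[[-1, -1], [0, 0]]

For a 2×2 matrix [[a, b], [c, d]], det = ad - bc
det = (-1)(0) - (-1)(0) = 0 - 0 = 0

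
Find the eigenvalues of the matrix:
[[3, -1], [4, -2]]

Characteristic equation: det(A - λI) = 0
λ² - (trace)λ + (det) = 0
trace = 3 + -2 = 1, det = (3)(-2) - (-1)(4) = -2
λ² - (1)λ + (-2) = 0
λ = (1 ± √((1)² - 4·(-2))) / 2 = (1 ± √9) / 2
Solving: λ = -1, 2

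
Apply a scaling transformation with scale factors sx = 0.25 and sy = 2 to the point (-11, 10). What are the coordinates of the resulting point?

Scaling matrix:
[[0.25, 0], [0, 2]]
Result: (-11 × 0.25, 10 × 2) = (-2.75, 20)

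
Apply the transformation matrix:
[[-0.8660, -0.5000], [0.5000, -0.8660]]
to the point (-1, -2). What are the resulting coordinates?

Matrix multiplication:
[[-0.8660, -0.5000], [0.5000, -0.8660]] × [-1, -2]ᵀ
= [(-0.8660)(-1) + (-0.5000)(-2), (0.5000)(-1) + (-0.8660)(-2)]ᵀ
= [1.8660, 1.2320]ᵀ
Result: (1.8660, 1.2320)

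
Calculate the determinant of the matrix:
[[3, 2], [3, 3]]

For a 2×2 matrix [[a, b], [c, d]], det = ad - bc
det = (3)(3) - (2)(3) = 9 - 6 = 3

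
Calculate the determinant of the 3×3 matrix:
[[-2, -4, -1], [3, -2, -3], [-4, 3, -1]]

Expansion along first row:
det = -2·det([[-2,-3],[3,-1]]) - -4·det([[3,-3],[-4,-1]]) + -1·det([[3,-2],[-4,3]])
    = -2·(-2·-1 - -3·3) - -4·(3·-1 - -3·-4) + -1·(3·3 - -2·-4)
    = -2·11 - -4·-15 + -1·1
    = -22 + -60 + -1 = -83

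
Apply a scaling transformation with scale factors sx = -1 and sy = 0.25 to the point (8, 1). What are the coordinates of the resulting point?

Scaling matrix:
[[-1, 0], [0, 0.25]]
Result: (8 × -1, 1 × 0.25) = (-8, 0.25)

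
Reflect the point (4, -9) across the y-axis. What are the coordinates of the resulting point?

Reflection across y-axis: (4, -9) → (-4, -9)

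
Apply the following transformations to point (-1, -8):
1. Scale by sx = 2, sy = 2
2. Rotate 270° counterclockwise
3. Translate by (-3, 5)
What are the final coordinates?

Step 1: Scale → (-2, -16)
Step 2: Rotate 270° → (-16, 2)
Step 3: Translate → (-19, 7)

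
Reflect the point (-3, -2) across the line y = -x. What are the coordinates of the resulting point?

Reflection across line y = -x: (-3, -2) → (2, 3)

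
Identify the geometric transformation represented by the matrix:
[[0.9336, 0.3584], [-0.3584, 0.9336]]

This matrix represents: rotation by 339° counterclockwise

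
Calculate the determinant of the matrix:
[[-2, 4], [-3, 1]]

For a 2×2 matrix [[a, b], [c, d]], det = ad - bc
det = (-2)(1) - (4)(-3) = -2 - -12 = 10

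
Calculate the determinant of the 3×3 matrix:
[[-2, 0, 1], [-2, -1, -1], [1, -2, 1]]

Expansion along first row:
det = -2·det([[-1,-1],[-2,1]]) - 0·det([[-2,-1],[1,1]]) + 1·det([[-2,-1],[1,-2]])
    = -2·(-1·1 - -1·-2) - 0·(-2·1 - -1·1) + 1·(-2·-2 - -1·1)
    = -2·-3 - 0·-1 + 1·5
    = 6 + 0 + 5 = 11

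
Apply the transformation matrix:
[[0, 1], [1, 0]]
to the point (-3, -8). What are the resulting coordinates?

Matrix multiplication:
[[0, 1], [1, 0]] × [-3, -8]ᵀ
= [(0)(-3) + (1)(-8), (1)(-3) + (0)(-8)]ᵀ
= [-8, -3]ᵀ
Result: (-8, -3)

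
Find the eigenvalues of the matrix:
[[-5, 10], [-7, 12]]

Characteristic equation: det(A - λI) = 0
λ² - (trace)λ + (det) = 0
trace = -5 + 12 = 7, det = (-5)(12) - (10)(-7) = 10
λ² - (7)λ + (10) = 0
λ = (7 ± √((7)² - 4·(10))) / 2 = (7 ± √9) / 2
Solving: λ = 2, 5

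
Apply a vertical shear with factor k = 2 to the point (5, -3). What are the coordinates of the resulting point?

Shear matrix for vertical shear with factor k = 2:
[[1, 0], [2, 1]]
Result: (5, -3) → (5, 7)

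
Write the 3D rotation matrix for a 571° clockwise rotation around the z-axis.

Rotation matrix for clockwise 571° around z-axis:
A clockwise rotation by 571° is a counterclockwise rotation by -571°.
cos(-571°) = -0.8572, sin(-571°) = 0.5150
Result: [[-0.8572, -0.5150, 0], [0.5150, -0.8572, 0], [0, 0, 1]]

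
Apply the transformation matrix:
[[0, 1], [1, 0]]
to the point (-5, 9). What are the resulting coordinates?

Matrix multiplication:
[[0, 1], [1, 0]] × [-5, 9]ᵀ
= [(0)(-5) + (1)(9), (1)(-5) + (0)(9)]ᵀ
= [9, -5]ᵀ
Result: (9, -5)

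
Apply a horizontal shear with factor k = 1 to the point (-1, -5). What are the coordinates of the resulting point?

Shear matrix for horizontal shear with factor k = 1:
[[1, 1], [0, 1]]
Result: (-1, -5) → (-6, -5)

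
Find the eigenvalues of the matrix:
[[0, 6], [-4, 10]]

Characteristic equation: det(A - λI) = 0
λ² - (trace)λ + (det) = 0
trace = 0 + 10 = 10, det = (0)(10) - (6)(-4) = 24
λ² - (10)λ + (24) = 0
λ = (10 ± √((10)² - 4·(24))) / 2 = (10 ± √4) / 2
Solving: λ = 4, 6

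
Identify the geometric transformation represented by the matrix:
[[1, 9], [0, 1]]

This matrix represents: horizontal shear with factor 9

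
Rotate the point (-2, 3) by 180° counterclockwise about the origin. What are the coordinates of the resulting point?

Rotation matrix for 180°: [[cos 180°, -sin 180°], [sin 180°, cos 180°]] = [[-1, 0], [0, -1]]
[[-1, 0], [0, -1]] × [-2, 3]ᵀ = [2, -3]ᵀ
Result: (2, -3)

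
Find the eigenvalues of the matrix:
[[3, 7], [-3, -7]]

Characteristic equation: det(A - λI) = 0
λ² - (trace)λ + (det) = 0
trace = 3 + -7 = -4, det = (3)(-7) - (7)(-3) = 0
λ² - (-4)λ + (0) = 0
λ = (-4 ± √((-4)² - 4·(0))) / 2 = (-4 ± √16) / 2
Solving: λ = -4, 0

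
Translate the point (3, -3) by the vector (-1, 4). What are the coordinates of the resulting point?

Translation by (-1, 4) (homogeneous matrix [[1, 0, -1], [0, 1, 4], [0, 0, 1]]):
x' = 3 + -1 = 2
y' = -3 + 4 = 1
Result: (2, 1)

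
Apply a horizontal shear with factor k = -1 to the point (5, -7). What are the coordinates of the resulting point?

Shear matrix for horizontal shear with factor k = -1:
[[1, -1], [0, 1]]
Result: (5, -7) → (12, -7)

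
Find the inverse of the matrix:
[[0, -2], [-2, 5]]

For [[a,b],[c,d]], inverse = (1/det)·[[d,-b],[-c,a]]
det = (0)(5) - (-2)(-2) = 0 - 4 = -4
Inverse = (1/-4)·[[5, 2], [2, 0]]
= [[-5/4, -1/2], [-1/2, 0]]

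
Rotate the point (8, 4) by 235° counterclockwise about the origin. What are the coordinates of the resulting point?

Rotation matrix for 235°: [[cos 235°, -sin 235°], [sin 235°, cos 235°]] ≈ [[-0.573576, 0.819152], [-0.819152, -0.573576]]
[[-0.573576, 0.819152], [-0.819152, -0.573576]] × [8, 4]ᵀ ≈ [-1.3120, -8.8475]ᵀ
Result: (-1.3120, -8.8475)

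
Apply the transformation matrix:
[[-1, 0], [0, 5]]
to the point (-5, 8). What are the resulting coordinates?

Matrix multiplication:
[[-1, 0], [0, 5]] × [-5, 8]ᵀ
= [(-1)(-5) + (0)(8), (0)(-5) + (5)(8)]ᵀ
= [5, 40]ᵀ
Result: (5, 40)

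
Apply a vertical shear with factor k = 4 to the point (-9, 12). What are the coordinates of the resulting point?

Shear matrix for vertical shear with factor k = 4:
[[1, 0], [4, 1]]
Result: (-9, 12) → (-9, -24)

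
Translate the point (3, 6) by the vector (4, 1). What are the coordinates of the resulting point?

Translation by (4, 1) (homogeneous matrix [[1, 0, 4], [0, 1, 1], [0, 0, 1]]):
x' = 3 + 4 = 7
y' = 6 + 1 = 7
Result: (7, 7)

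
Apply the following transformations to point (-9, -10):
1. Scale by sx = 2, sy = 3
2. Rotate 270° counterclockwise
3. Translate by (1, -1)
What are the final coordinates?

Step 1: Scale → (-18, -30)
Step 2: Rotate 270° → (-30, 18)
Step 3: Translate → (-29, 17)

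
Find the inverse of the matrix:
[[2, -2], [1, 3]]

For [[a,b],[c,d]], inverse = (1/det)·[[d,-b],[-c,a]]
det = (2)(3) - (-2)(1) = 6 - -2 = 8
Inverse = (1/8)·[[3, 2], [-1, 2]]
= [[3/8, 1/4], [-1/8, 1/4]]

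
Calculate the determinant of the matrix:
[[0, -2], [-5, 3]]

For a 2×2 matrix [[a, b], [c, d]], det = ad - bc
det = (0)(3) - (-2)(-5) = 0 - 10 = -10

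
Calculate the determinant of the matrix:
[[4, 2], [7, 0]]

For a 2×2 matrix [[a, b], [c, d]], det = ad - bc
det = (4)(0) - (2)(7) = 0 - 14 = -14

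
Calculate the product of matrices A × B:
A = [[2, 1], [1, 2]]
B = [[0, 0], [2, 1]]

Matrix multiplication:
C[0][0] = 2×0 + 1×2 = 2
C[0][1] = 2×0 + 1×1 = 1
C[1][0] = 1×0 + 2×2 = 4
C[1][1] = 1×0 + 2×1 = 2
Result: [[2, 1], [4, 2]]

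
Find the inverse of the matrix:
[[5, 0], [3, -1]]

For [[a,b],[c,d]], inverse = (1/det)·[[d,-b],[-c,a]]
det = (5)(-1) - (0)(3) = -5 - 0 = -5
Inverse = (1/-5)·[[-1, 0], [-3, 5]]
= [[1/5, 0], [3/5, -1]]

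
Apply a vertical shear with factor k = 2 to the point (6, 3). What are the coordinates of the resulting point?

Shear matrix for vertical shear with factor k = 2:
[[1, 0], [2, 1]]
Result: (6, 3) → (6, 15)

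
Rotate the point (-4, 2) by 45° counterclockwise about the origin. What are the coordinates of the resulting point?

Rotation matrix for 45°: [[cos 45°, -sin 45°], [sin 45°, cos 45°]] ≈ [[0.707107, -0.707107], [0.707107, 0.707107]]
[[0.707107, -0.707107], [0.707107, 0.707107]] × [-4, 2]ᵀ ≈ [-4.2426, -1.4142]ᵀ
Result: (-4.2426, -1.4142)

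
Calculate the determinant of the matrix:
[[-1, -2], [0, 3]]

For a 2×2 matrix [[a, b], [c, d]], det = ad - bc
det = (-1)(3) - (-2)(0) = -3 - 0 = -3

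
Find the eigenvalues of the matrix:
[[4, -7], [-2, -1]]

Characteristic equation: det(A - λI) = 0
λ² - (trace)λ + (det) = 0
trace = 4 + -1 = 3, det = (4)(-1) - (-7)(-2) = -18
λ² - (3)λ + (-18) = 0
λ = (3 ± √((3)² - 4·(-18))) / 2 = (3 ± √81) / 2
Solving: λ = -3, 6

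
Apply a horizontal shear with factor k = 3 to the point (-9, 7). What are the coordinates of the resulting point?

Shear matrix for horizontal shear with factor k = 3:
[[1, 3], [0, 1]]
Result: (-9, 7) → (12, 7)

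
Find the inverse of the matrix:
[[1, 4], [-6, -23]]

For [[a,b],[c,d]], inverse = (1/det)·[[d,-b],[-c,a]]
det = (1)(-23) - (4)(-6) = -23 - -24 = 1
Inverse = [[-23, -4], [6, 1]]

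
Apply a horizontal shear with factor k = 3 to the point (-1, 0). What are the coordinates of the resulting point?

Shear matrix for horizontal shear with factor k = 3:
[[1, 3], [0, 1]]
Result: (-1, 0) → (-1, 0)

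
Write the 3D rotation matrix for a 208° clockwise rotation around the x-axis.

Rotation matrix for clockwise 208° around x-axis:
A clockwise rotation by 208° is a counterclockwise rotation by -208°.
cos(-208°) = -0.8829, sin(-208°) = 0.4695
Result: [[1, 0, 0], [0, -0.8829, -0.4695], [0, 0.4695, -0.8829]]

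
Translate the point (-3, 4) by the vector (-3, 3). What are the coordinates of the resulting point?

Translation by (-3, 3) (homogeneous matrix [[1, 0, -3], [0, 1, 3], [0, 0, 1]]):
x' = -3 + -3 = -6
y' = 4 + 3 = 7
Result: (-6, 7)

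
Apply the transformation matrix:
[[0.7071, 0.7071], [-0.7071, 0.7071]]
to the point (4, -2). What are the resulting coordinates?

Matrix multiplication:
[[0.7071, 0.7071], [-0.7071, 0.7071]] × [4, -2]ᵀ
= [(0.7071)(4) + (0.7071)(-2), (-0.7071)(4) + (0.7071)(-2)]ᵀ
= [1.4142, -4.2426]ᵀ
Result: (1.4142, -4.2426)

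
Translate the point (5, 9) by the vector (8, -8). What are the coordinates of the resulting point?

Translation by (8, -8) (homogeneous matrix [[1, 0, 8], [0, 1, -8], [0, 0, 1]]):
x' = 5 + 8 = 13
y' = 9 + -8 = 1
Result: (13, 1)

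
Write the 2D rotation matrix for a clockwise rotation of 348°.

Rotation matrix formula: [[cos θ, -sin θ], [sin θ, cos θ]]
A clockwise rotation by 348° is equivalent to a counterclockwise rotation by -348°.
For θ = -348°:
cos(-348°) = 0.9781
sin(-348°) = 0.2079
Result: [[0.9781, -0.2079], [0.2079, 0.9781]]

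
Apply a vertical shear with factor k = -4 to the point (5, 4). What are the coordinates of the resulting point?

Shear matrix for vertical shear with factor k = -4:
[[1, 0], [-4, 1]]
Result: (5, 4) → (5, -16)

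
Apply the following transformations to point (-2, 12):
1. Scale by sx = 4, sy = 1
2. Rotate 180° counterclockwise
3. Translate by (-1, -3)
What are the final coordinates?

Step 1: Scale → (-8, 12)
Step 2: Rotate 180° → (8, -12)
Step 3: Translate → (7, -15)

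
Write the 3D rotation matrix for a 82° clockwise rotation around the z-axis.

Rotation matrix for clockwise 82° around z-axis:
A clockwise rotation by 82° is a counterclockwise rotation by -82°.
cos(-82°) = 0.1392, sin(-82°) = -0.9903
Result: [[0.1392, 0.9903, 0], [-0.9903, 0.1392, 0], [0, 0, 1]]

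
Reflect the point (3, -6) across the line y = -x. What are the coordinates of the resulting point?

Reflection across line y = -x: (3, -6) → (6, -3)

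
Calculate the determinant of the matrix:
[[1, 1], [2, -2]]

For a 2×2 matrix [[a, b], [c, d]], det = ad - bc
det = (1)(-2) - (1)(2) = -2 - 2 = -4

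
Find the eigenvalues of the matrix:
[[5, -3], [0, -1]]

Characteristic equation: det(A - λI) = 0
λ² - (trace)λ + (det) = 0
trace = 5 + -1 = 4, det = (5)(-1) - (-3)(0) = -5
λ² - (4)λ + (-5) = 0
λ = (4 ± √((4)² - 4·(-5))) / 2 = (4 ± √36) / 2
Solving: λ = -1, 5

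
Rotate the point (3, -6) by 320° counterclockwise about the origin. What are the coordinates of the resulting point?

Rotation matrix for 320°: [[cos 320°, -sin 320°], [sin 320°, cos 320°]] ≈ [[0.766044, 0.642788], [-0.642788, 0.766044]]
[[0.766044, 0.642788], [-0.642788, 0.766044]] × [3, -6]ᵀ ≈ [-1.5586, -6.5246]ᵀ
Result: (-1.5586, -6.5246)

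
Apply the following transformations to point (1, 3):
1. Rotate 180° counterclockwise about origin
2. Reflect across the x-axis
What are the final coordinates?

Step 1: Rotate 180° → (-1, -3)
Step 2: Reflect across x-axis → (-1, 3)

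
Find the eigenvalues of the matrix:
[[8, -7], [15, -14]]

Characteristic equation: det(A - λI) = 0
λ² - (trace)λ + (det) = 0
trace = 8 + -14 = -6, det = (8)(-14) - (-7)(15) = -7
λ² - (-6)λ + (-7) = 0
λ = (-6 ± √((-6)² - 4·(-7))) / 2 = (-6 ± √64) / 2
Solving: λ = -7, 1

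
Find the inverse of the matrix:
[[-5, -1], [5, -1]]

For [[a,b],[c,d]], inverse = (1/det)·[[d,-b],[-c,a]]
det = (-5)(-1) - (-1)(5) = 5 - -5 = 10
Inverse = (1/10)·[[-1, 1], [-5, -5]]
= [[-1/10, 1/10], [-1/2, -1/2]]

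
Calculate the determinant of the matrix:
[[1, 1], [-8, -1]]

For a 2×2 matrix [[a, b], [c, d]], det = ad - bc
det = (1)(-1) - (1)(-8) = -1 - -8 = 7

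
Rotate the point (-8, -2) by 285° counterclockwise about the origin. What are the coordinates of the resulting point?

Rotation matrix for 285°: [[cos 285°, -sin 285°], [sin 285°, cos 285°]] ≈ [[0.258819, 0.965926], [-0.965926, 0.258819]]
[[0.258819, 0.965926], [-0.965926, 0.258819]] × [-8, -2]ᵀ ≈ [-4.0024, 7.2098]ᵀ
Result: (-4.0024, 7.2098)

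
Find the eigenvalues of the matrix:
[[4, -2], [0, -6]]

Characteristic equation: det(A - λI) = 0
λ² - (trace)λ + (det) = 0
trace = 4 + -6 = -2, det = (4)(-6) - (-2)(0) = -24
λ² - (-2)λ + (-24) = 0
λ = (-2 ± √((-2)² - 4·(-24))) / 2 = (-2 ± √100) / 2
Solving: λ = -6, 4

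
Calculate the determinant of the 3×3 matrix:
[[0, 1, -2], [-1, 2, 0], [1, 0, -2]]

Expansion along first row:
det = 0·det([[2,0],[0,-2]]) - 1·det([[-1,0],[1,-2]]) + -2·det([[-1,2],[1,0]])
    = 0·(2·-2 - 0·0) - 1·(-1·-2 - 0·1) + -2·(-1·0 - 2·1)
    = 0·-4 - 1·2 + -2·-2
    = 0 + -2 + 4 = 2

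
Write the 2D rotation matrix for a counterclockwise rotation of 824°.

Rotation matrix formula: [[cos θ, -sin θ], [sin θ, cos θ]]
For θ = 824°:
cos(824°) = -0.2419
sin(824°) = 0.9703
Result: [[-0.2419, -0.9703], [0.9703, -0.2419]]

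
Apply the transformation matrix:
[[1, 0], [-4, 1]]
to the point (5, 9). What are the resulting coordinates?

Matrix multiplication:
[[1, 0], [-4, 1]] × [5, 9]ᵀ
= [(1)(5) + (0)(9), (-4)(5) + (1)(9)]ᵀ
= [5, -11]ᵀ
Result: (5, -11)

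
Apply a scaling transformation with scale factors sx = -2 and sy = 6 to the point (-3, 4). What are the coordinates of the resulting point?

Scaling matrix:
[[-2, 0], [0, 6]]
Result: (-3 × -2, 4 × 6) = (6, 24)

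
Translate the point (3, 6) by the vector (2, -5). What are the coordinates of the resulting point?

Translation by (2, -5) (homogeneous matrix [[1, 0, 2], [0, 1, -5], [0, 0, 1]]):
x' = 3 + 2 = 5
y' = 6 + -5 = 1
Result: (5, 1)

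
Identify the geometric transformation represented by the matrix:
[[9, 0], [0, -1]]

This matrix represents: non-uniform scaling by sx = 9, sy = -1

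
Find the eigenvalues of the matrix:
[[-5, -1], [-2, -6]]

Characteristic equation: det(A - λI) = 0
λ² - (trace)λ + (det) = 0
trace = -5 + -6 = -11, det = (-5)(-6) - (-1)(-2) = 28
λ² - (-11)λ + (28) = 0
λ = (-11 ± √((-11)² - 4·(28))) / 2 = (-11 ± √9) / 2
Solving: λ = -7, -4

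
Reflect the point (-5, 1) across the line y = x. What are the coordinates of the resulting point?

Reflection across line y = x: (-5, 1) → (1, -5)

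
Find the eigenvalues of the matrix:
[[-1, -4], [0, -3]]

Characteristic equation: det(A - λI) = 0
λ² - (trace)λ + (det) = 0
trace = -1 + -3 = -4, det = (-1)(-3) - (-4)(0) = 3
λ² - (-4)λ + (3) = 0
λ = (-4 ± √((-4)² - 4·(3))) / 2 = (-4 ± √4) / 2
Solving: λ = -3, -1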